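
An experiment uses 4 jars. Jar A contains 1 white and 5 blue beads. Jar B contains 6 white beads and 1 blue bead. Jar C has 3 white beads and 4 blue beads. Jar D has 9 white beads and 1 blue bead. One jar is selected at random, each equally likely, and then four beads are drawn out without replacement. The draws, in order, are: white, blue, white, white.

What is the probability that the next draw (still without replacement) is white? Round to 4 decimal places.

0.8947

For each hypothesis, P(data | H) works out to: P(data | jar A) = (1/6)(5/5)(0/4) = 0; P(data | jar B) = (6/7)(1/6)(5/5)(4/4) = 1/7; P(data | jar C) = (3/7)(4/6)(2/5)(1/4) = 1/35; P(data | jar D) = (9/10)(1/9)(8/8)(7/7) = 1/10.
Weighting by the prior gives 1/4 · 0 = 0, 1/4 · 1/7 = 1/28, 1/4 · 1/35 = 1/140, 1/4 · 1/10 = 1/40; with total 19/280.
The posterior is then P(jar A | data) = 0, P(jar B | data) = 10/19, P(jar C | data) = 2/19, P(jar D | data) = 7/19.
The predictive probability is P(white next | data) = (1)(10/19) + (0)(2/19) + (1)(7/19) = 17/19.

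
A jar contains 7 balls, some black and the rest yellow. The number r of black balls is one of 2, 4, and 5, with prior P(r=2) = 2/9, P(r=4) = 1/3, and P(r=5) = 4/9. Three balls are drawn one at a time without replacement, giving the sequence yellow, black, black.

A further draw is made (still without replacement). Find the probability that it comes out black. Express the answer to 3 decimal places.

0.604

For each hypothesis, P(data | H) works out to: P(data | r = 2) = (5/7)(2/6)(1/5) = 1/21; P(data | r = 4) = (3/7)(4/6)(3/5) = 6/35; P(data | r = 5) = (2/7)(5/6)(4/5) = 4/21.
Weighting by the prior gives 2/9 · 1/21 = 2/189, 1/3 · 6/35 = 2/35, 4/9 · 4/21 = 16/189; summing to 16/105.
Normalising, the posterior is P(r = 2 | data) = 5/72, P(r = 4 | data) = 3/8, P(r = 5 | data) = 5/9.
Averaging over the posterior, P(black next | data) = (0)(5/72) + (1/2)(3/8) + (3/4)(5/9) = 29/48.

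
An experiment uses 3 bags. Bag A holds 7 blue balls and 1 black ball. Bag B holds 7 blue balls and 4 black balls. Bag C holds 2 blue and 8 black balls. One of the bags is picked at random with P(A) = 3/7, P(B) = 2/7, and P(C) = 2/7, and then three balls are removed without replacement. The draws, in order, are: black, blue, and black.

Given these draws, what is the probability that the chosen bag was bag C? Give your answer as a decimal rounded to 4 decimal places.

For each hypothesis, P(data | H) works out to: P(data | bag A) = (1/8)(7/7)(0/6) = 0; P(data | bag B) = (4/11)(7/10)(3/9) = 14/165; P(data | bag C) = (8/10)(2/9)(7/8) = 7/45.
Multiplying each by its prior: 3/7 · 0 = 0, 2/7 · 14/165 = 4/165, 2/7 · 7/45 = 2/45; with total 34/495.
So P(bag C | data) = (2/45) / (34/495) = 11/17.

0.6471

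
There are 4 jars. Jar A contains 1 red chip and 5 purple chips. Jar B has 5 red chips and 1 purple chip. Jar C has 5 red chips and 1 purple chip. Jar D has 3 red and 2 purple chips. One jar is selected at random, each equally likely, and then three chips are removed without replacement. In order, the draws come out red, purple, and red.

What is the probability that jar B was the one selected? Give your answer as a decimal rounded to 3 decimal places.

For each hypothesis, P(data | H) works out to: P(data | jar A) = (1/6)(5/5)(0/4) = 0; P(data | jar B) = (5/6)(1/5)(4/4) = 1/6; P(data | jar C) = (5/6)(1/5)(4/4) = 1/6; P(data | jar D) = (3/5)(2/4)(2/3) = 1/5.
Weighting by the prior gives 1/4 · 0 = 0, 1/4 · 1/6 = 1/24, 1/4 · 1/6 = 1/24, 1/4 · 1/5 = 1/20; with total 2/15.
Therefore the posterior P(jar B | data) = (1/24) / (2/15) = 5/16.

0.313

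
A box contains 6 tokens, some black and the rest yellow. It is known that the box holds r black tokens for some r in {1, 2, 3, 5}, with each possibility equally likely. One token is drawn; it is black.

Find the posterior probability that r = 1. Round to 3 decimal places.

Under each hypothesis, the probability of this draw is: P(data | r = 1) = (1/6) = 1/6; P(data | r = 2) = (2/6) = 1/3; P(data | r = 3) = (3/6) = 1/2; P(data | r = 5) = (5/6) = 5/6.
Multiplying each by its prior: 1/4 · 1/6 = 1/24, 1/4 · 1/3 = 1/12, 1/4 · 1/2 = 1/8, 1/4 · 5/6 = 5/24; with total 11/24.
By Bayes' rule, P(r = 1 | data) = (1/24) / (11/24) = 1/11.

0.091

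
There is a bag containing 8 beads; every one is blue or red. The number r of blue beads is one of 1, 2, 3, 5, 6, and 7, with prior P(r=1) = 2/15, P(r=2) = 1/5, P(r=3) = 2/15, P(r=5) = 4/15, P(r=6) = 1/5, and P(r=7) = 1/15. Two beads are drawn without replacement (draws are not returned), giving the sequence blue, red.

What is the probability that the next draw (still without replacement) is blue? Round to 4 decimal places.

0.5082

For each hypothesis, P(data | H) works out to: P(data | r = 1) = (1/8)(7/7) = 1/8; P(data | r = 2) = (2/8)(6/7) = 3/14; P(data | r = 3) = (3/8)(5/7) = 15/56; P(data | r = 5) = (5/8)(3/7) = 15/56; P(data | r = 6) = (6/8)(2/7) = 3/14; P(data | r = 7) = (7/8)(1/7) = 1/8.
Weighting by the prior gives 2/15 · 1/8 = 1/60, 1/5 · 3/14 = 3/70, 2/15 · 15/56 = 1/28, 4/15 · 15/56 = 1/14, 1/5 · 3/14 = 3/70, 1/15 · 1/8 = 1/120; these sum to 61/280.
Normalising, the posterior is P(r = 1 | data) = 14/183, P(r = 2 | data) = 12/61, P(r = 3 | data) = 10/61, P(r = 5 | data) = 20/61, P(r = 6 | data) = 12/61, P(r = 7 | data) = 7/183.
So P(blue next | data) = Σ P(blue next | H) P(H | data) = (0)(14/183) + (1/6)(12/61) + (1/3)(10/61) + (2/3)(20/61) + (5/6)(12/61) + (1)(7/183) = 31/61.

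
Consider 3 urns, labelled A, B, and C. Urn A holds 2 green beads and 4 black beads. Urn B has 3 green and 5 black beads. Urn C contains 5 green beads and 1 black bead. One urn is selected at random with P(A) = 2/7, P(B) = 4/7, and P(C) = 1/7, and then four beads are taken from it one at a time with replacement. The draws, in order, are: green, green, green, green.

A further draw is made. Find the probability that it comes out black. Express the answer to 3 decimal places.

Under each hypothesis, the probability of the observed sequence is: P(data | urn A) = (2/6)(2/6)(2/6)(2/6) = 0.012346; P(data | urn B) = (3/8)(3/8)(3/8)(3/8) = 0.019775; P(data | urn C) = (5/6)(5/6)(5/6)(5/6) = 0.48225.
Weighting by the prior gives 2/7 · 0.012346 = 0.0035273, 4/7 · 0.019775 = 0.0113, 1/7 · 0.48225 = 0.068893; summing to 0.083721.
Dividing through by the total gives posterior P(urn A | data) = 0.042132, P(urn B | data) = 0.13498, P(urn C | data) = 0.82289.
Averaging over the posterior, P(black next | data) = (2/3)(0.042132) + (5/8)(0.13498) + (1/6)(0.82289) = 0.2496.

0.250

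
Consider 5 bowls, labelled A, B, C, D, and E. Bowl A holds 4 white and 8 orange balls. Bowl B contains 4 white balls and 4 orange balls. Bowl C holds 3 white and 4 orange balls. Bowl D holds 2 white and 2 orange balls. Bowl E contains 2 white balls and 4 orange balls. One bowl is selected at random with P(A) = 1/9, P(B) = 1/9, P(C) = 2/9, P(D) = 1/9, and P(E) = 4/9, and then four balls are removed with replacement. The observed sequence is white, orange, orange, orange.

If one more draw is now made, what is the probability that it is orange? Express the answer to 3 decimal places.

0.620

For each hypothesis, P(data | H) works out to: P(data | bowl A) = (4/12)(8/12)(8/12)(8/12) = 0.098765; P(data | bowl B) = (4/8)(4/8)(4/8)(4/8) = 0.0625; P(data | bowl C) = (3/7)(4/7)(4/7)(4/7) = 0.079967; P(data | bowl D) = (2/4)(2/4)(2/4)(2/4) = 0.0625; P(data | bowl E) = (2/6)(4/6)(4/6)(4/6) = 0.098765.
Weighting by the prior gives 1/9 · 0.098765 = 0.010974, 1/9 · 0.0625 = 0.0069444, 2/9 · 0.079967 = 0.01777, 1/9 · 0.0625 = 0.0069444, 4/9 · 0.098765 = 0.043896; these sum to 0.086529.
Normalising, the posterior is P(bowl A | data) = 0.12682, P(bowl B | data) = 0.080256, P(bowl C | data) = 0.20537, P(bowl D | data) = 0.080256, P(bowl E | data) = 0.5073.
Averaging over the posterior, P(orange next | data) = (2/3)(0.12682) + (1/2)(0.080256) + (4/7)(0.20537) + (1/2)(0.080256) + (2/3)(0.5073) = 0.62036.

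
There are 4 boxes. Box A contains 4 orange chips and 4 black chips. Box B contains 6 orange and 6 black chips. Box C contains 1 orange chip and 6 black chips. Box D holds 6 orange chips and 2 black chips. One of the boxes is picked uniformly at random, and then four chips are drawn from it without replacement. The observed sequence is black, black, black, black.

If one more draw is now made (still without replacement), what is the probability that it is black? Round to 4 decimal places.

0.6199

The likelihood of the observed sequence under each hypothesis: P(data | box A) = (4/8)(3/7)(2/6)(1/5) = 0.014286; P(data | box B) = (6/12)(5/11)(4/10)(3/9) = 0.030303; P(data | box C) = (6/7)(5/6)(4/5)(3/4) = 0.42857; P(data | box D) = (2/8)(1/7)(0/6) = 0.
The prior-weighted likelihoods are 1/4 · 0.014286 = 0.0035714, 1/4 · 0.030303 = 0.0075758, 1/4 · 0.42857 = 0.10714, 1/4 · 0 = 0; these sum to 0.11829.
Normalising, the posterior is P(box A | data) = 0.030192, P(box B | data) = 0.064044, P(box C | data) = 0.90576, P(box D | data) = 0.
Averaging over the posterior, P(black next | data) = (0)(0.030192) + (1/4)(0.064044) + (2/3)(0.90576) = 0.61985.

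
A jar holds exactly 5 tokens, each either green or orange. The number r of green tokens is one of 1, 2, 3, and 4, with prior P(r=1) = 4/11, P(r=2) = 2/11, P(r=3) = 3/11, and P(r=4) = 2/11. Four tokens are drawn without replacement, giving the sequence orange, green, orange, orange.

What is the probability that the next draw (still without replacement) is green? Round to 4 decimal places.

For each hypothesis, P(data | H) works out to: P(data | r = 1) = (4/5)(1/4)(3/3)(2/2) = 1/5; P(data | r = 2) = (3/5)(2/4)(2/3)(1/2) = 1/10; P(data | r = 3) = (2/5)(3/4)(1/3)(0/2) = 0; P(data | r = 4) = (1/5)(4/4)(0/3) = 0.
Weighting by the prior gives 4/11 · 1/5 = 4/55, 2/11 · 1/10 = 1/55, 3/11 · 0 = 0, 2/11 · 0 = 0; summing to 1/11.
Dividing through by the total gives posterior P(r = 1 | data) = 4/5, P(r = 2 | data) = 1/5, P(r = 3 | data) = 0, P(r = 4 | data) = 0.
The predictive probability is P(green next | data) = (0)(4/5) + (1)(1/5) = 1/5.

0.2000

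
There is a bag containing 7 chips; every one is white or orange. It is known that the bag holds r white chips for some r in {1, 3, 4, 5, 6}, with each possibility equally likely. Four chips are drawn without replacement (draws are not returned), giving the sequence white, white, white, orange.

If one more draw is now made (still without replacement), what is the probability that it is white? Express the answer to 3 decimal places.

0.667

The likelihood of the observed sequence under each hypothesis: P(data | r = 1) = (1/7)(0/6) = 0; P(data | r = 3) = (3/7)(2/6)(1/5)(4/4) = 1/35; P(data | r = 4) = (4/7)(3/6)(2/5)(3/4) = 3/35; P(data | r = 5) = (5/7)(4/6)(3/5)(2/4) = 1/7; P(data | r = 6) = (6/7)(5/6)(4/5)(1/4) = 1/7.
Multiplying each by its prior: 1/5 · 0 = 0, 1/5 · 1/35 = 1/175, 1/5 · 3/35 = 3/175, 1/5 · 1/7 = 1/35, 1/5 · 1/7 = 1/35; summing to 2/25.
Dividing through by the total gives posterior P(r = 1 | data) = 0, P(r = 3 | data) = 1/14, P(r = 4 | data) = 3/14, P(r = 5 | data) = 5/14, P(r = 6 | data) = 5/14.
So P(white next | data) = Σ P(white next | H) P(H | data) = (0)(1/14) + (1/3)(3/14) + (2/3)(5/14) + (1)(5/14) = 2/3.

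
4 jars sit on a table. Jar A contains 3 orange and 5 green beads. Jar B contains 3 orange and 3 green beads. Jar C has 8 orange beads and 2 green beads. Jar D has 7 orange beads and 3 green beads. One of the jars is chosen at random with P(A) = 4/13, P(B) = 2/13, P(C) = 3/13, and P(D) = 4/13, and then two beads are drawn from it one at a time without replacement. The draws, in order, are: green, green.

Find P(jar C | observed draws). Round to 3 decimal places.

0.031

Compute the likelihood of the observed sequence for each case: P(data | jar A) = (5/8)(4/7) = 0.35714; P(data | jar B) = (3/6)(2/5) = 0.2; P(data | jar C) = (2/10)(1/9) = 0.022222; P(data | jar D) = (3/10)(2/9) = 0.066667.
Weighting by the prior gives 4/13 · 0.35714 = 0.10989, 2/13 · 0.2 = 0.030769, 3/13 · 0.022222 = 0.0051282, 4/13 · 0.066667 = 0.020513; summing to 0.1663.
Hence P(jar C | data) = (0.0051282) / (0.1663) = 0.030837.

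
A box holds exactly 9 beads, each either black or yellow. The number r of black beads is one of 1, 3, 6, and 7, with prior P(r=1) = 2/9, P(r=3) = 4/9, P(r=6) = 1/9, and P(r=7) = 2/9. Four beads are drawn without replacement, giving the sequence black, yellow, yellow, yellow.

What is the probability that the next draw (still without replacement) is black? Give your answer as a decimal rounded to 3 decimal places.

The likelihood of the observed sequence under each hypothesis: P(data | r = 1) = (1/9)(8/8)(7/7)(6/6) = 0.11111; P(data | r = 3) = (3/9)(6/8)(5/7)(4/6) = 0.11905; P(data | r = 6) = (6/9)(3/8)(2/7)(1/6) = 0.011905; P(data | r = 7) = (7/9)(2/8)(1/7)(0/6) = 0.
Weighting by the prior gives 2/9 · 0.11111 = 0.024691, 4/9 · 0.11905 = 0.05291, 1/9 · 0.011905 = 0.0013228, 2/9 · 0 = 0; these sum to 0.078924.
The posterior is then P(r = 1 | data) = 0.31285, P(r = 3 | data) = 0.67039, P(r = 6 | data) = 0.01676, P(r = 7 | data) = 0.
So P(black next | data) = Σ P(black next | H) P(H | data) = (0)(0.31285) + (2/5)(0.67039) + (1)(0.01676) = 0.28492.

0.285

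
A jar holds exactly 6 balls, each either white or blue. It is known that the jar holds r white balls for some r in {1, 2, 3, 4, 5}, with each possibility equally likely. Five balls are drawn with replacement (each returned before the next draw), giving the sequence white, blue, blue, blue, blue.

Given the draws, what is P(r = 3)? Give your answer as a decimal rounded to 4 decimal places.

The likelihood of the observed sequence under each hypothesis: P(data | r = 1) = (1/6)(5/6)(5/6)(5/6)(5/6) = 0.080376; P(data | r = 2) = (2/6)(4/6)(4/6)(4/6)(4/6) = 0.065844; P(data | r = 3) = (3/6)(3/6)(3/6)(3/6)(3/6) = 0.03125; P(data | r = 4) = (4/6)(2/6)(2/6)(2/6)(2/6) = 0.0082305; P(data | r = 5) = (5/6)(1/6)(1/6)(1/6)(1/6) = 0.000643.
The prior-weighted likelihoods are 1/5 · 0.080376 = 0.016075, 1/5 · 0.065844 = 0.013169, 1/5 · 0.03125 = 0.00625, 1/5 · 0.0082305 = 0.0016461, 1/5 · 0.000643 = 0.0001286; summing to 0.037269.
Therefore the posterior P(r = 3 | data) = (0.00625) / (0.037269) = 0.1677.

0.1677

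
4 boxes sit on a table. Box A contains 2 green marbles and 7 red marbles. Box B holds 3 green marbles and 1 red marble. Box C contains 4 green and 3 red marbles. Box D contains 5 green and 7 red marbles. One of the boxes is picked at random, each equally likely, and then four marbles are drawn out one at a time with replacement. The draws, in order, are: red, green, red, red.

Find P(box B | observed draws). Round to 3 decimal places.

0.048

The likelihood of the observed sequence under each hypothesis: P(data | box A) = (7/9)(2/9)(7/9)(7/9) = 0.10456; P(data | box B) = (1/4)(3/4)(1/4)(1/4) = 0.011719; P(data | box C) = (3/7)(4/7)(3/7)(3/7) = 0.044981; P(data | box D) = (7/12)(5/12)(7/12)(7/12) = 0.082706.
The prior-weighted likelihoods are 1/4 · 0.10456 = 0.026139, 1/4 · 0.011719 = 0.0029297, 1/4 · 0.044981 = 0.011245, 1/4 · 0.082706 = 0.020677; with total 0.060991.
So P(box B | data) = (0.0029297) / (0.060991) = 0.048035.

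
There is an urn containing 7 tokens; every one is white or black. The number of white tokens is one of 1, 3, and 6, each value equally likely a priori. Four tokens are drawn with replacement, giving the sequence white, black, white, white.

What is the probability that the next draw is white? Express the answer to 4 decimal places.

0.7039

The likelihood of the observed sequence under each hypothesis: P(data | r = 1) = (1/7)(6/7)(1/7)(1/7) = 0.002499; P(data | r = 3) = (3/7)(4/7)(3/7)(3/7) = 0.044981; P(data | r = 6) = (6/7)(1/7)(6/7)(6/7) = 0.089963.
The prior-weighted likelihoods are 1/3 · 0.002499 = 0.00083299, 1/3 · 0.044981 = 0.014994, 1/3 · 0.089963 = 0.029988; these sum to 0.045814.
The posterior is then P(r = 1 | data) = 0.018182, P(r = 3 | data) = 0.32727, P(r = 6 | data) = 0.65455.
So P(white next | data) = Σ P(white next | H) P(H | data) = (1/7)(0.018182) + (3/7)(0.32727) + (6/7)(0.65455) = 0.7039.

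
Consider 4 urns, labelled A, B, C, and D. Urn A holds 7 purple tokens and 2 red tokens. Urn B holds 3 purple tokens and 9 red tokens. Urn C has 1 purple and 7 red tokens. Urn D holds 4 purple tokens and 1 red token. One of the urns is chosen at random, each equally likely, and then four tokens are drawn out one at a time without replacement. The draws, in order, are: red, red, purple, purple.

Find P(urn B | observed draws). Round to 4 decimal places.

0.5669

For each hypothesis, P(data | H) works out to: P(data | urn A) = (2/9)(1/8)(7/7)(6/6) = 0.027778; P(data | urn B) = (9/12)(8/11)(3/10)(2/9) = 0.036364; P(data | urn C) = (7/8)(6/7)(1/6)(0/5) = 0; P(data | urn D) = (1/5)(0/4) = 0.
The prior-weighted likelihoods are 1/4 · 0.027778 = 0.0069444, 1/4 · 0.036364 = 0.0090909, 1/4 · 0 = 0, 1/4 · 0 = 0; these sum to 0.016035.
Hence P(urn B | data) = (0.0090909) / (0.016035) = 0.56693.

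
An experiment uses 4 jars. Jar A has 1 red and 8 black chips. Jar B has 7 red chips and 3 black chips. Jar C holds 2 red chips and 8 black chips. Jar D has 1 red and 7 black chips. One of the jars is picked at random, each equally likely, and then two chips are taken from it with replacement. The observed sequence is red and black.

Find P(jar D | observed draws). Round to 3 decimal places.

Compute the likelihood of the observed sequence for each case: P(data | jar A) = (1/9)(8/9) = 0.098765; P(data | jar B) = (7/10)(3/10) = 0.21; P(data | jar C) = (2/10)(8/10) = 0.16; P(data | jar D) = (1/8)(7/8) = 0.10938.
Multiplying each by its prior: 1/4 · 0.098765 = 0.024691, 1/4 · 0.21 = 0.0525, 1/4 · 0.16 = 0.04, 1/4 · 0.10938 = 0.027344; with total 0.14454.
Therefore the posterior P(jar D | data) = (0.027344) / (0.14454) = 0.18918.

0.189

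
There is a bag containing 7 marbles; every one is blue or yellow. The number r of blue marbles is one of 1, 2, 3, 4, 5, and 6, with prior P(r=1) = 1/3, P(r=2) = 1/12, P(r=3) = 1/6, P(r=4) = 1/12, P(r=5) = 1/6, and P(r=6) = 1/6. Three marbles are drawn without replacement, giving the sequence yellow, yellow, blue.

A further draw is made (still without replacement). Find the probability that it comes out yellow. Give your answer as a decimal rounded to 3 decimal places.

For each hypothesis, P(data | H) works out to: P(data | r = 1) = (6/7)(5/6)(1/5) = 1/7; P(data | r = 2) = (5/7)(4/6)(2/5) = 4/21; P(data | r = 3) = (4/7)(3/6)(3/5) = 6/35; P(data | r = 4) = (3/7)(2/6)(4/5) = 4/35; P(data | r = 5) = (2/7)(1/6)(5/5) = 1/21; P(data | r = 6) = (1/7)(0/6) = 0.
Multiplying each by its prior: 1/3 · 1/7 = 1/21, 1/12 · 4/21 = 1/63, 1/6 · 6/35 = 1/35, 1/12 · 4/35 = 1/105, 1/6 · 1/21 = 1/126, 1/6 · 0 = 0; with total 23/210.
The posterior is then P(r = 1 | data) = 10/23, P(r = 2 | data) = 10/69, P(r = 3 | data) = 6/23, P(r = 4 | data) = 2/23, P(r = 5 | data) = 5/69, P(r = 6 | data) = 0.
The predictive probability is P(yellow next | data) = (1)(10/23) + (3/4)(10/69) + (1/2)(6/23) + (1/4)(2/23) + (0)(5/69) = 16/23.

0.696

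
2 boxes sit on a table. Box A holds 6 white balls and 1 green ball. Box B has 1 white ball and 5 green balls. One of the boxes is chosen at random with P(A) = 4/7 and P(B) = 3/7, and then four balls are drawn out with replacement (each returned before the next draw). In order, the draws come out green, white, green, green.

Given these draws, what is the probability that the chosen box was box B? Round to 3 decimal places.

0.967

Compute the likelihood of the observed sequence for each case: P(data | box A) = (1/7)(6/7)(1/7)(1/7) = 0.002499; P(data | box B) = (5/6)(1/6)(5/6)(5/6) = 0.096451.
Weighting by the prior gives 4/7 · 0.002499 = 0.001428, 3/7 · 0.096451 = 0.041336; these sum to 0.042764.
Therefore the posterior P(box B | data) = (0.041336) / (0.042764) = 0.96661.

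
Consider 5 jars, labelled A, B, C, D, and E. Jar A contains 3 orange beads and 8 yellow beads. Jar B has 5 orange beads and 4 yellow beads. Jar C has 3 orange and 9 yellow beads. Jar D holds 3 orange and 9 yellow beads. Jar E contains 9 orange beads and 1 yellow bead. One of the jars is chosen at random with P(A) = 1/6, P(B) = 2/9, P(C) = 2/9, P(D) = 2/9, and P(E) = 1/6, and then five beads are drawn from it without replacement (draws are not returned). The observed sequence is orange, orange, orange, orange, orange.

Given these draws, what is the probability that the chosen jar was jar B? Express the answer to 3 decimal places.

Compute the likelihood of the observed sequence for each case: P(data | jar A) = (3/11)(2/10)(1/9)(0/8) = 0; P(data | jar B) = (5/9)(4/8)(3/7)(2/6)(1/5) = 0.0079365; P(data | jar C) = (3/12)(2/11)(1/10)(0/9) = 0; P(data | jar D) = (3/12)(2/11)(1/10)(0/9) = 0; P(data | jar E) = (9/10)(8/9)(7/8)(6/7)(5/6) = 0.5.
Weighting by the prior gives 1/6 · 0 = 0, 2/9 · 0.0079365 = 0.0017637, 2/9 · 0 = 0, 2/9 · 0 = 0, 1/6 · 0.5 = 0.083333; summing to 0.085097.
So P(jar B | data) = (0.0017637) / (0.085097) = 0.020725.

0.021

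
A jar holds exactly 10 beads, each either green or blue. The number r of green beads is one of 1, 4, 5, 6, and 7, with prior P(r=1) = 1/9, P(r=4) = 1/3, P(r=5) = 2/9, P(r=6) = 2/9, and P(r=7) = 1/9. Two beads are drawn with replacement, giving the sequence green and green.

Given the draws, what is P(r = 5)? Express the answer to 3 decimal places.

0.227

The likelihood of the observed sequence under each hypothesis: P(data | r = 1) = (1/10)(1/10) = 1/100; P(data | r = 4) = (4/10)(4/10) = 4/25; P(data | r = 5) = (5/10)(5/10) = 1/4; P(data | r = 6) = (6/10)(6/10) = 9/25; P(data | r = 7) = (7/10)(7/10) = 49/100.
Weighting by the prior gives 1/9 · 1/100 = 1/900, 1/3 · 4/25 = 4/75, 2/9 · 1/4 = 1/18, 2/9 · 9/25 = 2/25, 1/9 · 49/100 = 49/900; summing to 11/45.
By Bayes' rule, P(r = 5 | data) = (1/18) / (11/45) = 5/22.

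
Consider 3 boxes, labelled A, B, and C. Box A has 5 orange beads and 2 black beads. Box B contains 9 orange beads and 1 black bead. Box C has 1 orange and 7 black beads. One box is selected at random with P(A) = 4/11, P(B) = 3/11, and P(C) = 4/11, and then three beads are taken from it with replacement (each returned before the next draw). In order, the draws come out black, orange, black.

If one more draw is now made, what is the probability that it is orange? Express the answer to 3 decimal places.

0.371

The likelihood of the observed sequence under each hypothesis: P(data | box A) = (2/7)(5/7)(2/7) = 0.058309; P(data | box B) = (1/10)(9/10)(1/10) = 0.009; P(data | box C) = (7/8)(1/8)(7/8) = 0.095703.
Weighting by the prior gives 4/11 · 0.058309 = 0.021203, 3/11 · 0.009 = 0.0024545, 4/11 · 0.095703 = 0.034801; summing to 0.058459.
Dividing through by the total gives posterior P(box A | data) = 0.3627, P(box B | data) = 0.041987, P(box C | data) = 0.59531.
The predictive probability is P(orange next | data) = (5/7)(0.3627) + (9/10)(0.041987) + (1/8)(0.59531) = 0.37128.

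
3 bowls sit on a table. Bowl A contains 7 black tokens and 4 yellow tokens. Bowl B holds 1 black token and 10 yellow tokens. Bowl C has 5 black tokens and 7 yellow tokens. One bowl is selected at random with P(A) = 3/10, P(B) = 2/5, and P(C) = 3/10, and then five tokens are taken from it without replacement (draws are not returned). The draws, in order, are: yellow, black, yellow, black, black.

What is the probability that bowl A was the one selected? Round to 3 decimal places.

Under each hypothesis, the probability of the observed sequence is: P(data | bowl A) = (4/11)(7/10)(3/9)(6/8)(5/7) = 1/22; P(data | bowl B) = (10/11)(1/10)(9/9)(0/8) = 0; P(data | bowl C) = (7/12)(5/11)(6/10)(4/9)(3/8) = 7/264.
The prior-weighted likelihoods are 3/10 · 1/22 = 3/220, 2/5 · 0 = 0, 3/10 · 7/264 = 7/880; these sum to 19/880.
Hence P(bowl A | data) = (3/220) / (19/880) = 12/19.

0.632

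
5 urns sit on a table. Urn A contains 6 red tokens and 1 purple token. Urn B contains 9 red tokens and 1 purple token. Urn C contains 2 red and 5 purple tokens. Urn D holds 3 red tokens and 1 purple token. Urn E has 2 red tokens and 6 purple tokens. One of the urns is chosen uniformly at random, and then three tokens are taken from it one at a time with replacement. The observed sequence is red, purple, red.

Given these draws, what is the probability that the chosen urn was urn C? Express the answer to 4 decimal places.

The likelihood of the observed sequence under each hypothesis: P(data | urn A) = (6/7)(1/7)(6/7) = 0.10496; P(data | urn B) = (9/10)(1/10)(9/10) = 0.081; P(data | urn C) = (2/7)(5/7)(2/7) = 0.058309; P(data | urn D) = (3/4)(1/4)(3/4) = 0.14062; P(data | urn E) = (2/8)(6/8)(2/8) = 0.046875.
Multiplying each by its prior: 1/5 · 0.10496 = 0.020991, 1/5 · 0.081 = 0.0162, 1/5 · 0.058309 = 0.011662, 1/5 · 0.14062 = 0.028125, 1/5 · 0.046875 = 0.009375; summing to 0.086353.
So P(urn C | data) = (0.011662) / (0.086353) = 0.13505.

0.1350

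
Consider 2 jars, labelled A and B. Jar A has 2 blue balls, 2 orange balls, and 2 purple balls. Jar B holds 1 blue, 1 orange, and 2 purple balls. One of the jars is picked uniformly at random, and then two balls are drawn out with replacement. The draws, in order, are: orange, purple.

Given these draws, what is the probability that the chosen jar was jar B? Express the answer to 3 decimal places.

0.529

Compute the likelihood of the observed sequence for each case: P(data | jar A) = (2/6)(2/6) = 1/9; P(data | jar B) = (1/4)(2/4) = 1/8.
Multiplying each by its prior: 1/2 · 1/9 = 1/18, 1/2 · 1/8 = 1/16; summing to 17/144.
By Bayes' rule, P(jar B | data) = (1/16) / (17/144) = 9/17.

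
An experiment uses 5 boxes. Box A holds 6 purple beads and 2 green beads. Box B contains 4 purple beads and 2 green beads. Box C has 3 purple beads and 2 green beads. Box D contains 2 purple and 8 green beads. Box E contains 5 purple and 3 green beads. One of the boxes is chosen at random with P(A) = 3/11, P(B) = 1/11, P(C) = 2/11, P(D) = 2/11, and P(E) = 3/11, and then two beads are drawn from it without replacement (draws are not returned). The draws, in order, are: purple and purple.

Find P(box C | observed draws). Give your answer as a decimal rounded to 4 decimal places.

0.1612

For each hypothesis, P(data | H) works out to: P(data | box A) = (6/8)(5/7) = 0.53571; P(data | box B) = (4/6)(3/5) = 0.4; P(data | box C) = (3/5)(2/4) = 0.3; P(data | box D) = (2/10)(1/9) = 0.022222; P(data | box E) = (5/8)(4/7) = 0.35714.
Multiplying each by its prior: 3/11 · 0.53571 = 0.1461, 1/11 · 0.4 = 0.036364, 2/11 · 0.3 = 0.054545, 2/11 · 0.022222 = 0.0040404, 3/11 · 0.35714 = 0.097403; these sum to 0.33846.
Therefore the posterior P(box C | data) = (0.054545) / (0.33846) = 0.16116.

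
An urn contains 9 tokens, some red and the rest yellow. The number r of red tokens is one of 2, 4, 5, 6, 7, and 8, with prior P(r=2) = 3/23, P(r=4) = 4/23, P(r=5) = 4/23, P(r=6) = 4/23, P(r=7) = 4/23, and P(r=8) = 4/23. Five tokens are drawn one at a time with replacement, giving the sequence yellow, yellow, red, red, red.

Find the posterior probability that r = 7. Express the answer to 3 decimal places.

Under each hypothesis, the probability of the observed sequence is: P(data | r = 2) = (7/9)(7/9)(2/9)(2/9)(2/9) = 0.0066386; P(data | r = 4) = (5/9)(5/9)(4/9)(4/9)(4/9) = 0.027096; P(data | r = 5) = (4/9)(4/9)(5/9)(5/9)(5/9) = 0.03387; P(data | r = 6) = (3/9)(3/9)(6/9)(6/9)(6/9) = 0.032922; P(data | r = 7) = (2/9)(2/9)(7/9)(7/9)(7/9) = 0.023235; P(data | r = 8) = (1/9)(1/9)(8/9)(8/9)(8/9) = 0.0086708.
Multiplying each by its prior: 3/23 · 0.0066386 = 0.0008659, 4/23 · 0.027096 = 0.0047124, 4/23 · 0.03387 = 0.0058905, 4/23 · 0.032922 = 0.0057255, 4/23 · 0.023235 = 0.0040409, 4/23 · 0.0086708 = 0.001508; these sum to 0.022743.
By Bayes' rule, P(r = 7 | data) = (0.0040409) / (0.022743) = 0.17767.

0.178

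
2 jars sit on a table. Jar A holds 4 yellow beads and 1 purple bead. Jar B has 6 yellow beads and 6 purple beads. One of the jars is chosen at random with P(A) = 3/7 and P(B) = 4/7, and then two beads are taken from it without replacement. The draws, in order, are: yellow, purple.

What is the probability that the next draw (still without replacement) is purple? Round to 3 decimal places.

For each hypothesis, P(data | H) works out to: P(data | jar A) = (4/5)(1/4) = 1/5; P(data | jar B) = (6/12)(6/11) = 3/11.
Multiplying each by its prior: 3/7 · 1/5 = 3/35, 4/7 · 3/11 = 12/77; summing to 93/385.
Normalising, the posterior is P(jar A | data) = 11/31, P(jar B | data) = 20/31.
The predictive probability is P(purple next | data) = (0)(11/31) + (1/2)(20/31) = 10/31.

0.323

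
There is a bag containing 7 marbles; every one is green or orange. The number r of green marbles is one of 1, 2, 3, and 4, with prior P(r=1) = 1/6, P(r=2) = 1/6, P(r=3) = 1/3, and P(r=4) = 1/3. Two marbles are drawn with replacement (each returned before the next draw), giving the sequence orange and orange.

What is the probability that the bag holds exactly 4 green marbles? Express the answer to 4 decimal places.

0.1622

The likelihood of the observed sequence under each hypothesis: P(data | r = 1) = (6/7)(6/7) = 36/49; P(data | r = 2) = (5/7)(5/7) = 25/49; P(data | r = 3) = (4/7)(4/7) = 16/49; P(data | r = 4) = (3/7)(3/7) = 9/49.
The prior-weighted likelihoods are 1/6 · 36/49 = 6/49, 1/6 · 25/49 = 25/294, 1/3 · 16/49 = 16/147, 1/3 · 9/49 = 3/49; with total 37/98.
By Bayes' rule, P(r = 4 | data) = (3/49) / (37/98) = 6/37.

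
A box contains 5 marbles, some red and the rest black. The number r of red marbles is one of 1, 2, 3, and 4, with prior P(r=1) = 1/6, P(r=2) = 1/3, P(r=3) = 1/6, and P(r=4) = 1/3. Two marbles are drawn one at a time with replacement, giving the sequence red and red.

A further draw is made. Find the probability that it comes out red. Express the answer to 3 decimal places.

Compute the likelihood of the observed sequence for each case: P(data | r = 1) = (1/5)(1/5) = 1/25; P(data | r = 2) = (2/5)(2/5) = 4/25; P(data | r = 3) = (3/5)(3/5) = 9/25; P(data | r = 4) = (4/5)(4/5) = 16/25.
Weighting by the prior gives 1/6 · 1/25 = 1/150, 1/3 · 4/25 = 4/75, 1/6 · 9/25 = 3/50, 1/3 · 16/25 = 16/75; these sum to 1/3.
Dividing through by the total gives posterior P(r = 1 | data) = 1/50, P(r = 2 | data) = 4/25, P(r = 3 | data) = 9/50, P(r = 4 | data) = 16/25.
So P(red next | data) = Σ P(red next | H) P(H | data) = (1/5)(1/50) + (2/5)(4/25) + (3/5)(9/50) + (4/5)(16/25) = 86/125.

0.688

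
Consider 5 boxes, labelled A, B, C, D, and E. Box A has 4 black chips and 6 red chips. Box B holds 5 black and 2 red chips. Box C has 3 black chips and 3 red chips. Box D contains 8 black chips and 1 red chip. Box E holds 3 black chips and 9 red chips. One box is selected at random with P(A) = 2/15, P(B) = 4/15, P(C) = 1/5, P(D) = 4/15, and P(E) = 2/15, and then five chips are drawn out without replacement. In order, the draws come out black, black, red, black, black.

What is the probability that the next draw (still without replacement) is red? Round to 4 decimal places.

Under each hypothesis, the probability of the observed sequence is: P(data | box A) = (4/10)(3/9)(6/8)(2/7)(1/6) = 0.0047619; P(data | box B) = (5/7)(4/6)(2/5)(3/4)(2/3) = 0.095238; P(data | box C) = (3/6)(2/5)(3/4)(1/3)(0/2) = 0; P(data | box D) = (8/9)(7/8)(1/7)(6/6)(5/5) = 0.11111; P(data | box E) = (3/12)(2/11)(9/10)(1/9)(0/8) = 0.
Weighting by the prior gives 2/15 · 0.0047619 = 0.00063492, 4/15 · 0.095238 = 0.025397, 1/5 · 0 = 0, 4/15 · 0.11111 = 0.02963, 2/15 · 0 = 0; summing to 0.055661.
Normalising, the posterior is P(box A | data) = 0.011407, P(box B | data) = 0.45627, P(box C | data) = 0, P(box D | data) = 0.53232, P(box E | data) = 0.
So P(red next | data) = Σ P(red next | H) P(H | data) = (1)(0.011407) + (1/2)(0.45627) + (0)(0.53232) = 0.23954.

0.2395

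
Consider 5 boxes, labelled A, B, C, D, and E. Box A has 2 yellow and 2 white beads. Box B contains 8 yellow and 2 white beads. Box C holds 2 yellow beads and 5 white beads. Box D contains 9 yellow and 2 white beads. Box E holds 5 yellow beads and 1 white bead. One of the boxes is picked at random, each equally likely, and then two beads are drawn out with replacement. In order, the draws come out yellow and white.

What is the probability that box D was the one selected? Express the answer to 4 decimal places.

Under each hypothesis, the probability of the observed sequence is: P(data | box A) = (2/4)(2/4) = 0.25; P(data | box B) = (8/10)(2/10) = 0.16; P(data | box C) = (2/7)(5/7) = 0.20408; P(data | box D) = (9/11)(2/11) = 0.14876; P(data | box E) = (5/6)(1/6) = 0.13889.
Weighting by the prior gives 1/5 · 0.25 = 0.05, 1/5 · 0.16 = 0.032, 1/5 · 0.20408 = 0.040816, 1/5 · 0.14876 = 0.029752, 1/5 · 0.13889 = 0.027778; summing to 0.18035.
Hence P(box D | data) = (0.029752) / (0.18035) = 0.16497.

0.1650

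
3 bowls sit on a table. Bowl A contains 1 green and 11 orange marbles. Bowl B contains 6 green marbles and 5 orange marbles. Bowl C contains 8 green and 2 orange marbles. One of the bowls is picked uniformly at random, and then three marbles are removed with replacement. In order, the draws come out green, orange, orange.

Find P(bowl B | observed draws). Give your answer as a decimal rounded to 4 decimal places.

The likelihood of the observed sequence under each hypothesis: P(data | bowl A) = (1/12)(11/12)(11/12) = 0.070023; P(data | bowl B) = (6/11)(5/11)(5/11) = 0.1127; P(data | bowl C) = (8/10)(2/10)(2/10) = 0.032.
Multiplying each by its prior: 1/3 · 0.070023 = 0.023341, 1/3 · 0.1127 = 0.037566, 1/3 · 0.032 = 0.010667; summing to 0.071573.
Therefore the posterior P(bowl B | data) = (0.037566) / (0.071573) = 0.52486.

0.5249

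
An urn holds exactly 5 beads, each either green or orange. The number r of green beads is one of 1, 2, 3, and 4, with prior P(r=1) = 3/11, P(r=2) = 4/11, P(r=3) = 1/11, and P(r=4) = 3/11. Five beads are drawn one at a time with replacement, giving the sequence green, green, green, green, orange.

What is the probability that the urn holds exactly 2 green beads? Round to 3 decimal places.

0.169

Under each hypothesis, the probability of the observed sequence is: P(data | r = 1) = (1/5)(1/5)(1/5)(1/5)(4/5) = 0.00128; P(data | r = 2) = (2/5)(2/5)(2/5)(2/5)(3/5) = 0.01536; P(data | r = 3) = (3/5)(3/5)(3/5)(3/5)(2/5) = 0.05184; P(data | r = 4) = (4/5)(4/5)(4/5)(4/5)(1/5) = 0.08192.
Weighting by the prior gives 3/11 · 0.00128 = 0.00034909, 4/11 · 0.01536 = 0.0055855, 1/11 · 0.05184 = 0.0047127, 3/11 · 0.08192 = 0.022342; summing to 0.032989.
Therefore the posterior P(r = 2 | data) = (0.0055855) / (0.032989) = 0.16931.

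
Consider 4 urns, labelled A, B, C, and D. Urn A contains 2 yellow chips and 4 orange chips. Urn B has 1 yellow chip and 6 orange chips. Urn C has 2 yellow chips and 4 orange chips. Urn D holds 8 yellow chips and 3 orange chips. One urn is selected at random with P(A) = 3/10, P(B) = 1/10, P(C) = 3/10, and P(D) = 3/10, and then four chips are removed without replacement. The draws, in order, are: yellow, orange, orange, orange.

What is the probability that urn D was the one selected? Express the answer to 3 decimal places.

The likelihood of the observed sequence under each hypothesis: P(data | urn A) = (2/6)(4/5)(3/4)(2/3) = 2/15; P(data | urn B) = (1/7)(6/6)(5/5)(4/4) = 1/7; P(data | urn C) = (2/6)(4/5)(3/4)(2/3) = 2/15; P(data | urn D) = (8/11)(3/10)(2/9)(1/8) = 1/165.
Multiplying each by its prior: 3/10 · 2/15 = 1/25, 1/10 · 1/7 = 1/70, 3/10 · 2/15 = 1/25, 3/10 · 1/165 = 1/550; with total 37/385.
So P(urn D | data) = (1/550) / (37/385) = 7/370.

0.019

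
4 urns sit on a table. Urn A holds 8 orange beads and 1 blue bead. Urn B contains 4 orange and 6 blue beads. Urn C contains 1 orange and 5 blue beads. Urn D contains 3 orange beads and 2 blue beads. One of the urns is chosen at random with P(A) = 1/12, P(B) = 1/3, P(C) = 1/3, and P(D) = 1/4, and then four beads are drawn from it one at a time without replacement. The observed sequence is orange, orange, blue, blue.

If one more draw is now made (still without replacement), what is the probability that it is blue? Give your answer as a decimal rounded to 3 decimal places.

The likelihood of the observed sequence under each hypothesis: P(data | urn A) = (8/9)(7/8)(1/7)(0/6) = 0; P(data | urn B) = (4/10)(3/9)(6/8)(5/7) = 1/14; P(data | urn C) = (1/6)(0/5) = 0; P(data | urn D) = (3/5)(2/4)(2/3)(1/2) = 1/10.
Weighting by the prior gives 1/12 · 0 = 0, 1/3 · 1/14 = 1/42, 1/3 · 0 = 0, 1/4 · 1/10 = 1/40; with total 41/840.
The posterior is then P(urn A | data) = 0, P(urn B | data) = 20/41, P(urn C | data) = 0, P(urn D | data) = 21/41.
So P(blue next | data) = Σ P(blue next | H) P(H | data) = (2/3)(20/41) + (0)(21/41) = 40/123.

0.325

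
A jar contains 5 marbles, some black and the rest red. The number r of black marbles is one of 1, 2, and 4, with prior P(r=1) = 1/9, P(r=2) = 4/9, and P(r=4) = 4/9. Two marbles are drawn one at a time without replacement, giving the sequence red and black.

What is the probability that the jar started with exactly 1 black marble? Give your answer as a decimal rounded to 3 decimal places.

The likelihood of the observed sequence under each hypothesis: P(data | r = 1) = (4/5)(1/4) = 1/5; P(data | r = 2) = (3/5)(2/4) = 3/10; P(data | r = 4) = (1/5)(4/4) = 1/5.
The prior-weighted likelihoods are 1/9 · 1/5 = 1/45, 4/9 · 3/10 = 2/15, 4/9 · 1/5 = 4/45; summing to 11/45.
By Bayes' rule, P(r = 1 | data) = (1/45) / (11/45) = 1/11.

0.091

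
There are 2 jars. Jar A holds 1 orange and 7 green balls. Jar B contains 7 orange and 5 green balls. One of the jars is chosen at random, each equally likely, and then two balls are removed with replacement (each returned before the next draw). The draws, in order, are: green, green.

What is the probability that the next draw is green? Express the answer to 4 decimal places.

0.7903

Under each hypothesis, the probability of the observed sequence is: P(data | jar A) = (7/8)(7/8) = 0.76562; P(data | jar B) = (5/12)(5/12) = 0.17361.
Multiplying each by its prior: 1/2 · 0.76562 = 0.38281, 1/2 · 0.17361 = 0.086806; summing to 0.46962.
The posterior is then P(jar A | data) = 0.81516, P(jar B | data) = 0.18484.
The predictive probability is P(green next | data) = (7/8)(0.81516) + (5/12)(0.18484) = 0.79028.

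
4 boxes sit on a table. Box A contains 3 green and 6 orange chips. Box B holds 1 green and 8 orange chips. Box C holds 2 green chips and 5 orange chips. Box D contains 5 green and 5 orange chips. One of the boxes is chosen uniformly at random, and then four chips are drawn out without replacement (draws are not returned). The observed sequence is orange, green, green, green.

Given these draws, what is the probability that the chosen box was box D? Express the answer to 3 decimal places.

0.833

Under each hypothesis, the probability of the observed sequence is: P(data | box A) = (6/9)(3/8)(2/7)(1/6) = 1/84; P(data | box B) = (8/9)(1/8)(0/7) = 0; P(data | box C) = (5/7)(2/6)(1/5)(0/4) = 0; P(data | box D) = (5/10)(5/9)(4/8)(3/7) = 5/84.
Weighting by the prior gives 1/4 · 1/84 = 1/336, 1/4 · 0 = 0, 1/4 · 0 = 0, 1/4 · 5/84 = 5/336; these sum to 1/56.
By Bayes' rule, P(box D | data) = (5/336) / (1/56) = 5/6.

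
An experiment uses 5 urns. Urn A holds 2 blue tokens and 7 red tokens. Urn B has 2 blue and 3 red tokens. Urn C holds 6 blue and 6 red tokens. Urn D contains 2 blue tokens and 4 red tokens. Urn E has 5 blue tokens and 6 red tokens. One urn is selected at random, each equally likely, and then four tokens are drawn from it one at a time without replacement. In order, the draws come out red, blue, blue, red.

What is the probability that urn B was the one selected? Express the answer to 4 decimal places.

The likelihood of the observed sequence under each hypothesis: P(data | urn A) = (7/9)(2/8)(1/7)(6/6) = 0.027778; P(data | urn B) = (3/5)(2/4)(1/3)(2/2) = 0.1; P(data | urn C) = (6/12)(6/11)(5/10)(5/9) = 0.075758; P(data | urn D) = (4/6)(2/5)(1/4)(3/3) = 0.066667; P(data | urn E) = (6/11)(5/10)(4/9)(5/8) = 0.075758.
Weighting by the prior gives 1/5 · 0.027778 = 0.0055556, 1/5 · 0.1 = 0.02, 1/5 · 0.075758 = 0.015152, 1/5 · 0.066667 = 0.013333, 1/5 · 0.075758 = 0.015152; summing to 0.069192.
So P(urn B | data) = (0.02) / (0.069192) = 0.28905.

0.2891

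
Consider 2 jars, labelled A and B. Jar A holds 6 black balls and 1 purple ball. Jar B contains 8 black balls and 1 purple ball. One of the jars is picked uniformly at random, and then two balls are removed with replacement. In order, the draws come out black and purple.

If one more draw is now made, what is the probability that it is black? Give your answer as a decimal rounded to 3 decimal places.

The likelihood of the observed sequence under each hypothesis: P(data | jar A) = (6/7)(1/7) = 0.12245; P(data | jar B) = (8/9)(1/9) = 0.098765.
Weighting by the prior gives 1/2 · 0.12245 = 0.061224, 1/2 · 0.098765 = 0.049383; with total 0.11061.
Normalising, the posterior is P(jar A | data) = 0.55353, P(jar B | data) = 0.44647.
Averaging over the posterior, P(black next | data) = (6/7)(0.55353) + (8/9)(0.44647) = 0.87132.

0.871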